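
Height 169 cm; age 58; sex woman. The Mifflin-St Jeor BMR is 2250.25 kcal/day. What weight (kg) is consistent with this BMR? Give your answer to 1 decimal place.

2250.25 = 10·W + 6.25(169) − 5(58) − 161
10·W = 2250.25 − 605.25 = 1645, so W = 164.5 kg.

164.5 kg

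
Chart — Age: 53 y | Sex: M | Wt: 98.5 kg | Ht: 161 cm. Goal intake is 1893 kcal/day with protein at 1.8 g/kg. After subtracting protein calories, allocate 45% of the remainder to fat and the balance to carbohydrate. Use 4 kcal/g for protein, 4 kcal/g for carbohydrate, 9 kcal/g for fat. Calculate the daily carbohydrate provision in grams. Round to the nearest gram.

Protein = 1.8 × 98.5 = 177.3 g → 177.3 × 4 = 709.2 kcal.
Non-protein calories = 1893 − 709.2 = 1183.8 kcal.
Fat: 45% × 1183.8 = 532.71 kcal; carbohydrate: 651.09 kcal.
Carbohydrate: 651.09 kcal ÷ 4 kcal/g = 162.7725 g.

163 g/day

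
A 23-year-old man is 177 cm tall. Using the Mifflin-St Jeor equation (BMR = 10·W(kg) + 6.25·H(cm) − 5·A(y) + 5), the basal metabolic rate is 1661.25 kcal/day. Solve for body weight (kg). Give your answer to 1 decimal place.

66.5 kg

1661.25 = 10·W + 6.25(177) − 5(23) + 5
10·W = 1661.25 − 996.25 = 665, so W = 66.5 kg.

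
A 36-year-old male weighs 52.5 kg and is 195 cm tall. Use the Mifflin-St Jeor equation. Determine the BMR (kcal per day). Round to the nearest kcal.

1569 kcal per day

Mifflin-St Jeor (male): BMR = 10(52.5) + 6.25(195) − 5(36) + 5 = 525 + 1218.75 − 180 + 5 = 1568.75 kcal/day.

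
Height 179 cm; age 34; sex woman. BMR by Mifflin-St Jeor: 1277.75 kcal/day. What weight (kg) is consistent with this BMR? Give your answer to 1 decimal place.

49.0 kg

1277.75 = 10·W + 6.25(179) − 5(34) − 161
10·W = 1277.75 − 787.75 = 490, so W = 49 kg.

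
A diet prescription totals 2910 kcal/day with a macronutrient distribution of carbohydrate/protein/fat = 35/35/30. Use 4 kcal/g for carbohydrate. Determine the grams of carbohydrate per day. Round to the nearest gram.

Carbohydrate energy = 35% × 2910 = 1018.5 kcal.
At 4 kcal/g: 1018.5 ÷ 4 = 254.625 g.

255 g/day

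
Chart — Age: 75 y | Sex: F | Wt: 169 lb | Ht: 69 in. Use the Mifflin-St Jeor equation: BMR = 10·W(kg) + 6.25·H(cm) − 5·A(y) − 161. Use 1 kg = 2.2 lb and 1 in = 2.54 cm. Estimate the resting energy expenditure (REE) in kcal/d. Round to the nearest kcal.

1328 kcal/d

Convert to metric: weight = 169 ÷ 2.2 = 76.8182 kg; height = 69 × 2.54 = 175.26 cm.
Mifflin-St Jeor (female): BMR = 10(76.8182) + 6.25(175.26) − 5(75) − 161 = 768.1818 + 1095.375 − 375 − 161 = 1327.5568 kcal/day.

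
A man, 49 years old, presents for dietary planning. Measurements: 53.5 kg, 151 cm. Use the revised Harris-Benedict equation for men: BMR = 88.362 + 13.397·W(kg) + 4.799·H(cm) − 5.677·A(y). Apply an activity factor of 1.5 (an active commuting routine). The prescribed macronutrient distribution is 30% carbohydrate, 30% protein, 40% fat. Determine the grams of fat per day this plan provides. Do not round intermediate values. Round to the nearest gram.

Harris-Benedict: BMR = 88.362 + 13.397(53.5) + 4.799(151) − 5.677(49) = 1251.5775 kcal/day.
TEE = 1251.5775 × 1.5 = 1877.3663 kcal/day.
Fat energy = 40% × 1877.3663 = 750.9465 kcal.
Fat = 750.9465 ÷ 9 kcal/g = 83.4385 g.

83 g/day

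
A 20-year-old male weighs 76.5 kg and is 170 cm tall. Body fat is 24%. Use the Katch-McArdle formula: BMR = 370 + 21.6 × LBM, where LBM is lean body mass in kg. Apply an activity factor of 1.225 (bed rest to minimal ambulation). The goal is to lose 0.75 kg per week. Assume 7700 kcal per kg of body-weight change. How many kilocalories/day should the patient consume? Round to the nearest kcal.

1167 kilocalories/day

LBM = 76.5 × (1 − 0.24) = 58.14 kg. Katch-McArdle: BMR = 370 + 21.6 × 58.14 = 1625.824 kcal/day.
TEE = 1625.824 × 1.225 = 1991.6344 kcal/day.
Required daily deficit = 0.75 × 7700 ÷ 7 = 825 kcal/day.
Target intake = 1991.6344 − 825 = 1166.6344 kcal/day.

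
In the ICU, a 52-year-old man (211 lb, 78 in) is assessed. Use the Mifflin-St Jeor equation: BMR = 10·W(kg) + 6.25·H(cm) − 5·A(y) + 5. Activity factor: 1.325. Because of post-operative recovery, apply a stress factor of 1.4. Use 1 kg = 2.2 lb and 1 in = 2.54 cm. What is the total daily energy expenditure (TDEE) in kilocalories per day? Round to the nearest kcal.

Convert to metric: weight = 211 ÷ 2.2 = 95.9091 kg; height = 78 × 2.54 = 198.12 cm.
Mifflin-St Jeor (male): BMR = 10(95.9091) + 6.25(198.12) − 5(52) + 5 = 959.0909 + 1238.25 − 260 + 5 = 1942.3409 kcal/day.
TEE = BMR × activity factor = 1942.3409 × 1.325 = 2573.6017 kcal/day.
Apply stress factor: 2573.6017 × 1.4 = 3603.0424 kcal/day.

3603 kilocalories per day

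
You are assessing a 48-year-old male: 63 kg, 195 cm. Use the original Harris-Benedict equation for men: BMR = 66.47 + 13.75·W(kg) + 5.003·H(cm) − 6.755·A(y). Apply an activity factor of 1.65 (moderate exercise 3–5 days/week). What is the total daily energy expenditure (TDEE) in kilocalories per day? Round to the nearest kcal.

2614 kilocalories per day

Harris-Benedict: BMR = 66.47 + 13.75(63) + 5.003(195) − 6.755(48) = 1584.065 kcal/day.
TEE = BMR × activity factor = 1584.065 × 1.65 = 2613.7073 kcal/day.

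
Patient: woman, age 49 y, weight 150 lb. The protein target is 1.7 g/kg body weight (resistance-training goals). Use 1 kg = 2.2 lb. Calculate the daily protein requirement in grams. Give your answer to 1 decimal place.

115.9 g/day

Weight in kg = 150 ÷ 2.2 = 68.1818 kg.
Protein = 1.7 g/kg × 68.1818 kg = 115.9091 g/day.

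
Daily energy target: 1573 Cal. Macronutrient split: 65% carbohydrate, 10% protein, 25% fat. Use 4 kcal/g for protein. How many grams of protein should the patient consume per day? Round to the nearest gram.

39 g/day

Protein energy = 10% × 1573 = 157.3 kcal.
At 4 kcal/g: 157.3 ÷ 4 = 39.325 g.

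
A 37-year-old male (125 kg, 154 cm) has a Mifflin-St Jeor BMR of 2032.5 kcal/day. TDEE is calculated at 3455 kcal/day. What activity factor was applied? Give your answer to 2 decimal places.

Activity factor = TEE ÷ BMR = 3455 ÷ 2032.5 = 1.7.

1.70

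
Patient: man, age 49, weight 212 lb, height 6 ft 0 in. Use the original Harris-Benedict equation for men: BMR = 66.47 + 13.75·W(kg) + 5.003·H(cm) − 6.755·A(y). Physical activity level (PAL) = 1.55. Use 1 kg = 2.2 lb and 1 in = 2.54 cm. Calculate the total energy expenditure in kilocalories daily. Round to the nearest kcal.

Convert to metric: weight = 212 ÷ 2.2 = 96.3636 kg; height = (6×12 + 0) × 2.54 = 72 × 2.54 = 182.88 cm.
Harris-Benedict: BMR = 66.47 + 13.75(96.3636) + 5.003(182.88) − 6.755(49) = 1975.4236 kcal/day.
TEE = BMR × activity factor = 1975.4236 × 1.55 = 3061.9066 kcal/day.

3062 kilocalories daily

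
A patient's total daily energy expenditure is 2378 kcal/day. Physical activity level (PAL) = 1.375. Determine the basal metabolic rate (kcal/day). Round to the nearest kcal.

1729 kcal/day

BMR = TEE ÷ activity factor = 2378 ÷ 1.375 = 1729.4545 kcal/day.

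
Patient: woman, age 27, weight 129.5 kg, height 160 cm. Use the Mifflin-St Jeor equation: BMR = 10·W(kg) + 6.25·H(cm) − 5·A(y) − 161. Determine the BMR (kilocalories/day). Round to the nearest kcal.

1999 kilocalories/day

Mifflin-St Jeor (female): BMR = 10(129.5) + 6.25(160) − 5(27) − 161 = 1295 + 1000 − 135 − 161 = 1999 kcal/day.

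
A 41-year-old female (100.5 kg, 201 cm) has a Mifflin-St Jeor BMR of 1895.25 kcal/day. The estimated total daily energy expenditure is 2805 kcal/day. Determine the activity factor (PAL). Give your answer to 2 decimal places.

1.48

Activity factor = TEE ÷ BMR = 2805 ÷ 1895.25 = 1.48.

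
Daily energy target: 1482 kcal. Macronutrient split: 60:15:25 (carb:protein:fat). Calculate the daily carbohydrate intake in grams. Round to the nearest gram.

Carbohydrate energy = 60% × 1482 = 889.2 kcal.
At 4 kcal/g: 889.2 ÷ 4 = 222.3 g.

222 g/day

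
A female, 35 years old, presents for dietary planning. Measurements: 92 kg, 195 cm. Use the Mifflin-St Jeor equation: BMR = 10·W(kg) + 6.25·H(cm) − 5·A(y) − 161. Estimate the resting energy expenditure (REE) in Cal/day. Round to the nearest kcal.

Mifflin-St Jeor (female): BMR = 10(92) + 6.25(195) − 5(35) − 161 = 920 + 1218.75 − 175 − 161 = 1802.75 kcal/day.

1803 Cal/day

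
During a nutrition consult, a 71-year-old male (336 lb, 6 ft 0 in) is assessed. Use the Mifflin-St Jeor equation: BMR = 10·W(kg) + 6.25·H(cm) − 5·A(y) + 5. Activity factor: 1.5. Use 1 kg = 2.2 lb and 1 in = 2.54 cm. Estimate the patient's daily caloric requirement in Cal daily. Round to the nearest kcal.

Convert to metric: weight = 336 ÷ 2.2 = 152.7273 kg; height = (6×12 + 0) × 2.54 = 72 × 2.54 = 182.88 cm.
Mifflin-St Jeor (male): BMR = 10(152.7273) + 6.25(182.88) − 5(71) + 5 = 1527.2727 + 1143 − 355 + 5 = 2320.2727 kcal/day.
TEE = BMR × activity factor = 2320.2727 × 1.5 = 3480.4091 kcal/day.

3480 Cal daily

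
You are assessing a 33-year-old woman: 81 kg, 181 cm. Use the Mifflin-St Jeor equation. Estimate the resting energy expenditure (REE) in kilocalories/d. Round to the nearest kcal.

Mifflin-St Jeor (female): BMR = 10(81) + 6.25(181) − 5(33) − 161 = 810 + 1131.25 − 165 − 161 = 1615.25 kcal/day.

1615 kilocalories/d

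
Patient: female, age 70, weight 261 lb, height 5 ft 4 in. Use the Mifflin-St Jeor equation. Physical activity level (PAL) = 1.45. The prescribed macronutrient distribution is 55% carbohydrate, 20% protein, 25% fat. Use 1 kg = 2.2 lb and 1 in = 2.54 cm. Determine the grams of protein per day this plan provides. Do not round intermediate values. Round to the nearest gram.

Convert to metric: weight = 261 ÷ 2.2 = 118.6364 kg; height = (5×12 + 4) × 2.54 = 64 × 2.54 = 162.56 cm.
Mifflin-St Jeor (female): BMR = 10(118.6364) + 6.25(162.56) − 5(70) − 161 = 1186.3636 + 1016 − 350 − 161 = 1691.3636 kcal/day.
TEE = 1691.3636 × 1.45 = 2452.4773 kcal/day.
Protein energy = 20% × 2452.4773 = 490.4955 kcal.
Protein = 490.4955 ÷ 4 kcal/g = 122.6239 g.

123 g/day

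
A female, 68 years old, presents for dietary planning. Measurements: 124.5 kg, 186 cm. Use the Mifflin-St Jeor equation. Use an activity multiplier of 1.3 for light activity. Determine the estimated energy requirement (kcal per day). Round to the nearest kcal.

2478 kcal per day

Mifflin-St Jeor (female): BMR = 10(124.5) + 6.25(186) − 5(68) − 161 = 1245 + 1162.5 − 340 − 161 = 1906.5 kcal/day.
TEE = BMR × activity factor = 1906.5 × 1.3 = 2478.45 kcal/day.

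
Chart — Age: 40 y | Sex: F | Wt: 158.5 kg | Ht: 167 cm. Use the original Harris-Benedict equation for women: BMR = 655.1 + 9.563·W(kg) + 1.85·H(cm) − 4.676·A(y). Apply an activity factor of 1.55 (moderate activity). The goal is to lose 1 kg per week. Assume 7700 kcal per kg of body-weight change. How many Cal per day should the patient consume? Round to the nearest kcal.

2454 Cal per day

Harris-Benedict: BMR = 655.1 + 9.563(158.5) + 1.85(167) − 4.676(40) = 2292.7455 kcal/day.
TEE = 2292.7455 × 1.55 = 3553.7555 kcal/day.
Required daily deficit = 1 × 7700 ÷ 7 = 1100 kcal/day.
Target intake = 3553.7555 − 1100 = 2453.7555 kcal/day.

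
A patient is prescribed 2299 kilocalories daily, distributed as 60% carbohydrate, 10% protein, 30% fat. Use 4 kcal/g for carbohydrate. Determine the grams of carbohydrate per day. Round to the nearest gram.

345 g/day

Carbohydrate energy = 60% × 2299 = 1379.4 kcal.
At 4 kcal/g: 1379.4 ÷ 4 = 344.85 g.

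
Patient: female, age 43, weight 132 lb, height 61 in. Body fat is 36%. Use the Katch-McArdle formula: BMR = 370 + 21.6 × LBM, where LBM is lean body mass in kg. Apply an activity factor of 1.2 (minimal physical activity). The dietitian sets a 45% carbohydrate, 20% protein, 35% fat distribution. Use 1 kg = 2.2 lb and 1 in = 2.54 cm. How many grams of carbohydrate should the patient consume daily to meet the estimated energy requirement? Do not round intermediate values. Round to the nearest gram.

162 g/day

Convert to metric: weight = 132 ÷ 2.2 = 60 kg; height = 61 × 2.54 = 154.94 cm.
LBM = 60 × (1 − 0.36) = 38.4 kg. Katch-McArdle: BMR = 370 + 21.6 × 38.4 = 1199.44 kcal/day.
TEE = 1199.44 × 1.2 = 1439.328 kcal/day.
Carbohydrate energy = 45% × 1439.328 = 647.6976 kcal.
Carbohydrate = 647.6976 ÷ 4 kcal/g = 161.9244 g.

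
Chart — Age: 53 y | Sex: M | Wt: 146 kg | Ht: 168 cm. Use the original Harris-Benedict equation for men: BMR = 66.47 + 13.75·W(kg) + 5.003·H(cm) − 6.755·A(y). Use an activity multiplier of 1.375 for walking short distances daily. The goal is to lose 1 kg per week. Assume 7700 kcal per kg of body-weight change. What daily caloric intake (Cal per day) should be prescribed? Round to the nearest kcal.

2415 Cal per day

Harris-Benedict: BMR = 66.47 + 13.75(146) + 5.003(168) − 6.755(53) = 2556.459 kcal/day.
TEE = 2556.459 × 1.375 = 3515.1311 kcal/day.
Required daily deficit = 1 × 7700 ÷ 7 = 1100 kcal/day.
Target intake = 3515.1311 − 1100 = 2415.1311 kcal/day.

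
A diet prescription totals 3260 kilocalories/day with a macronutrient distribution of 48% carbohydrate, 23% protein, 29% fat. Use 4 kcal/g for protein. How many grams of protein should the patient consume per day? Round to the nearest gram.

Protein energy = 23% × 3260 = 749.8 kcal.
At 4 kcal/g: 749.8 ÷ 4 = 187.45 g.

187 g/day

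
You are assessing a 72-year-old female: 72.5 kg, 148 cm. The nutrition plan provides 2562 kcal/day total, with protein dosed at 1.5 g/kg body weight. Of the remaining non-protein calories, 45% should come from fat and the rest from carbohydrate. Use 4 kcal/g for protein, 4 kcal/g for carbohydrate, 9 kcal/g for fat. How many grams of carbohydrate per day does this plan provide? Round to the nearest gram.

292 g/day

Protein = 1.5 × 72.5 = 108.75 g → 108.75 × 4 = 435 kcal.
Non-protein calories = 2562 − 435 = 2127 kcal.
Fat: 45% × 2127 = 957.15 kcal; carbohydrate: 1169.85 kcal.
Carbohydrate: 1169.85 kcal ÷ 4 kcal/g = 292.4625 g.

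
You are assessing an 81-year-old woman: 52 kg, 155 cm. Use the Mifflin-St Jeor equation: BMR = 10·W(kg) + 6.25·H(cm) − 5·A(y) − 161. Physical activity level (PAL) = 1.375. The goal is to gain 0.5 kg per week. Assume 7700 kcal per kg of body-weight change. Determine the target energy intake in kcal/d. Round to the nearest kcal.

Mifflin-St Jeor (female): BMR = 10(52) + 6.25(155) − 5(81) − 161 = 520 + 968.75 − 405 − 161 = 922.75 kcal/day.
TEE = 922.75 × 1.375 = 1268.7813 kcal/day.
Required daily surplus = 0.5 × 7700 ÷ 7 = 550 kcal/day.
Target intake = 1268.7813 + 550 = 1818.7813 kcal/day.

1819 kcal/d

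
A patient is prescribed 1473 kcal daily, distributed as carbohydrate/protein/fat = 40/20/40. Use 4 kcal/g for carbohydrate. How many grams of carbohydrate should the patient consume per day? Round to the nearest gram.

147 g/day

Carbohydrate energy = 40% × 1473 = 589.2 kcal.
At 4 kcal/g: 589.2 ÷ 4 = 147.3 g.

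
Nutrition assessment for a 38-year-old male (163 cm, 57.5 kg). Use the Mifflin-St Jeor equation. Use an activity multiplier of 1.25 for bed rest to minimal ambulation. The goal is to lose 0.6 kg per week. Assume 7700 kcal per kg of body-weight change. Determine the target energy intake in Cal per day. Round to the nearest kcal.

Mifflin-St Jeor (male): BMR = 10(57.5) + 6.25(163) − 5(38) + 5 = 575 + 1018.75 − 190 + 5 = 1408.75 kcal/day.
TEE = 1408.75 × 1.25 = 1760.9375 kcal/day.
Required daily deficit = 0.6 × 7700 ÷ 7 = 660 kcal/day.
Target intake = 1760.9375 − 660 = 1100.9375 kcal/day.

1101 Cal per day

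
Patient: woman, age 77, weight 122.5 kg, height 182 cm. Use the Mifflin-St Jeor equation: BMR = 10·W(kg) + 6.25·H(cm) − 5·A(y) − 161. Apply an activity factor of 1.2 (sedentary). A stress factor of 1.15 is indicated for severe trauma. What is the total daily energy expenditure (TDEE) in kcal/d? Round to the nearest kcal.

Mifflin-St Jeor (female): BMR = 10(122.5) + 6.25(182) − 5(77) − 161 = 1225 + 1137.5 − 385 − 161 = 1816.5 kcal/day.
TEE = BMR × activity factor = 1816.5 × 1.2 = 2179.8 kcal/day.
Apply stress factor: 2179.8 × 1.15 = 2506.77 kcal/day.

2507 kcal/d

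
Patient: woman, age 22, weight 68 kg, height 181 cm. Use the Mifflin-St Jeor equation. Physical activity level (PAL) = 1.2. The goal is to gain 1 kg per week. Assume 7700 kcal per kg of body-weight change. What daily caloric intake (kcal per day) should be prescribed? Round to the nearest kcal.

2948 kcal per day

Mifflin-St Jeor (female): BMR = 10(68) + 6.25(181) − 5(22) − 161 = 680 + 1131.25 − 110 − 161 = 1540.25 kcal/day.
TEE = 1540.25 × 1.2 = 1848.3 kcal/day.
Required daily surplus = 1 × 7700 ÷ 7 = 1100 kcal/day.
Target intake = 1848.3 + 1100 = 2948.3 kcal/day.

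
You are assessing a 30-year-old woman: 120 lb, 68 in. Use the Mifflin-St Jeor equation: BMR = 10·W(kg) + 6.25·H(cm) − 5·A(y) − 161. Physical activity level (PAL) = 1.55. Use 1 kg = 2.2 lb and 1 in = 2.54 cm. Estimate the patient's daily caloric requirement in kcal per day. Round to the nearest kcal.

Convert to metric: weight = 120 ÷ 2.2 = 54.5455 kg; height = 68 × 2.54 = 172.72 cm.
Mifflin-St Jeor (female): BMR = 10(54.5455) + 6.25(172.72) − 5(30) − 161 = 545.4545 + 1079.5 − 150 − 161 = 1313.9545 kcal/day.
TEE = BMR × activity factor = 1313.9545 × 1.55 = 2036.6295 kcal/day.

2037 kcal per day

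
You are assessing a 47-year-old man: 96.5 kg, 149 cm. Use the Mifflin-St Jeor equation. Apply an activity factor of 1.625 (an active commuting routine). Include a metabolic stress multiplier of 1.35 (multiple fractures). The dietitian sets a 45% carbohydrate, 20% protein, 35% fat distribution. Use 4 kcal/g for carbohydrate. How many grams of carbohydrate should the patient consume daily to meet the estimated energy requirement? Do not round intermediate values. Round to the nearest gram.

411 g/day

Mifflin-St Jeor (male): BMR = 10(96.5) + 6.25(149) − 5(47) + 5 = 965 + 931.25 − 235 + 5 = 1666.25 kcal/day.
TEE = 1666.25 × 1.625 = 2707.6563 kcal/day.
With stress factor 1.35: 2707.6563 × 1.35 = 3655.3359 kcal/day.
Carbohydrate energy = 45% × 3655.3359 = 1644.9012 kcal.
Carbohydrate = 1644.9012 ÷ 4 kcal/g = 411.2253 g.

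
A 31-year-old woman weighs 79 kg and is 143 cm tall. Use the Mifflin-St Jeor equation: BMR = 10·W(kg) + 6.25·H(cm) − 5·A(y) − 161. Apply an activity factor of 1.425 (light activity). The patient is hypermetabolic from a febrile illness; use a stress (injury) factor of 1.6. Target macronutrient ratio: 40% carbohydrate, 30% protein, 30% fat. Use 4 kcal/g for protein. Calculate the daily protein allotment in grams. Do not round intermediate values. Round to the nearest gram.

234 g/day

Mifflin-St Jeor (female): BMR = 10(79) + 6.25(143) − 5(31) − 161 = 790 + 893.75 − 155 − 161 = 1367.75 kcal/day.
TEE = 1367.75 × 1.425 = 1949.0438 kcal/day.
With stress factor 1.6: 1949.0438 × 1.6 = 3118.47 kcal/day.
Protein energy = 30% × 3118.47 = 935.541 kcal.
Protein = 935.541 ÷ 4 kcal/g = 233.8853 g.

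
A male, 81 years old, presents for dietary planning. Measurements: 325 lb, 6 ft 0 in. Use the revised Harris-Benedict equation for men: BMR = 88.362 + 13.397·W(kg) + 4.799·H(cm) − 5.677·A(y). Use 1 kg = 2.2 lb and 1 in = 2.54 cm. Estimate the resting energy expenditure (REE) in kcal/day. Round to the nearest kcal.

Convert to metric: weight = 325 ÷ 2.2 = 147.7273 kg; height = (6×12 + 0) × 2.54 = 72 × 2.54 = 182.88 cm.
Harris-Benedict: BMR = 88.362 + 13.397(147.7273) + 4.799(182.88) − 5.677(81) = 2485.2684 kcal/day.

2485 kcal/day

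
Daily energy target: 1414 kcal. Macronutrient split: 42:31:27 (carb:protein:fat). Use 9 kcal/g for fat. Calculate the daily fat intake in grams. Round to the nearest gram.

42 g/day

Fat energy = 27% × 1414 = 381.78 kcal.
At 9 kcal/g: 381.78 ÷ 9 = 42.42 g.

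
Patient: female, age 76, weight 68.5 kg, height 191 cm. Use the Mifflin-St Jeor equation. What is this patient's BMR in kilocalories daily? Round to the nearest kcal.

Mifflin-St Jeor (female): BMR = 10(68.5) + 6.25(191) − 5(76) − 161 = 685 + 1193.75 − 380 − 161 = 1337.75 kcal/day.

1338 kilocalories daily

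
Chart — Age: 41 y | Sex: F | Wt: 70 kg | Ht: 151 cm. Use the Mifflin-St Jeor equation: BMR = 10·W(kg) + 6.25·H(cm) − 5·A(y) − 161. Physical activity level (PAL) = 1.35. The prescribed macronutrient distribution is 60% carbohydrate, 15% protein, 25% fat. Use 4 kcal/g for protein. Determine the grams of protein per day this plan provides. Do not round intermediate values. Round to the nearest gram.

65 g/day

Mifflin-St Jeor (female): BMR = 10(70) + 6.25(151) − 5(41) − 161 = 700 + 943.75 − 205 − 161 = 1277.75 kcal/day.
TEE = 1277.75 × 1.35 = 1724.9625 kcal/day.
Protein energy = 15% × 1724.9625 = 258.7444 kcal.
Protein = 258.7444 ÷ 4 kcal/g = 64.6861 g.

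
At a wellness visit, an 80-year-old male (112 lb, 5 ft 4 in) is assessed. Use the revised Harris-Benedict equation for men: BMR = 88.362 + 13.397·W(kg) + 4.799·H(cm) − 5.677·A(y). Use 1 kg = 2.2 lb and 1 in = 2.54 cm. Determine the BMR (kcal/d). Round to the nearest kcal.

1096 kcal/d

Convert to metric: weight = 112 ÷ 2.2 = 50.9091 kg; height = (5×12 + 4) × 2.54 = 64 × 2.54 = 162.56 cm.
Harris-Benedict: BMR = 88.362 + 13.397(50.9091) + 4.799(162.56) − 5.677(80) = 1096.3565 kcal/day.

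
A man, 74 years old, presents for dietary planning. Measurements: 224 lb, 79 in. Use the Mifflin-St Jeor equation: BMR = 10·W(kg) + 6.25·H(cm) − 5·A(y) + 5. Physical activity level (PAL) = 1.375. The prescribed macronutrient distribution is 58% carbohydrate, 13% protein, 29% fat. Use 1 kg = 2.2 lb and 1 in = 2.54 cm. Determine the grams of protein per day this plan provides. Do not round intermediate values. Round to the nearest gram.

85 g/day

Convert to metric: weight = 224 ÷ 2.2 = 101.8182 kg; height = 79 × 2.54 = 200.66 cm.
Mifflin-St Jeor (male): BMR = 10(101.8182) + 6.25(200.66) − 5(74) + 5 = 1018.1818 + 1254.125 − 370 + 5 = 1907.3068 kcal/day.
TEE = 1907.3068 × 1.375 = 2622.5469 kcal/day.
Protein energy = 13% × 2622.5469 = 340.9311 kcal.
Protein = 340.9311 ÷ 4 kcal/g = 85.2328 g.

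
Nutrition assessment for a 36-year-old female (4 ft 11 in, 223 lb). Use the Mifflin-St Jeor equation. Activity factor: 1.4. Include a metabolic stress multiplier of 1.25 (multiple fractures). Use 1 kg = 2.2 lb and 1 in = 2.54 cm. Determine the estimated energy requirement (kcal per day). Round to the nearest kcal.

2816 kcal per day

Convert to metric: weight = 223 ÷ 2.2 = 101.3636 kg; height = (4×12 + 11) × 2.54 = 59 × 2.54 = 149.86 cm.
Mifflin-St Jeor (female): BMR = 10(101.3636) + 6.25(149.86) − 5(36) − 161 = 1013.6364 + 936.625 − 180 − 161 = 1609.2614 kcal/day.
TEE = BMR × activity factor = 1609.2614 × 1.4 = 2252.9659 kcal/day.
Apply stress factor: 2252.9659 × 1.25 = 2816.2074 kcal/day.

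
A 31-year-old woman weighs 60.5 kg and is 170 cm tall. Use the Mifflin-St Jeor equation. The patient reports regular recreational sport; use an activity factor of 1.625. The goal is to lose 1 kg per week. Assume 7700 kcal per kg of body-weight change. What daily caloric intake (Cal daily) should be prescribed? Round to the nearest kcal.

Mifflin-St Jeor (female): BMR = 10(60.5) + 6.25(170) − 5(31) − 161 = 605 + 1062.5 − 155 − 161 = 1351.5 kcal/day.
TEE = 1351.5 × 1.625 = 2196.1875 kcal/day.
Required daily deficit = 1 × 7700 ÷ 7 = 1100 kcal/day.
Target intake = 2196.1875 − 1100 = 1096.1875 kcal/day.

1096 Cal daily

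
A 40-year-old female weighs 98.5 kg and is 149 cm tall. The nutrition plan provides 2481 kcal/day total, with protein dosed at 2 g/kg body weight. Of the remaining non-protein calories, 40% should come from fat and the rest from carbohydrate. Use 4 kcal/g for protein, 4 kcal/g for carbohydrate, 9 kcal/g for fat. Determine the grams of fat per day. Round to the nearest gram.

Protein = 2 × 98.5 = 197 g → 197 × 4 = 788 kcal.
Non-protein calories = 2481 − 788 = 1693 kcal.
Fat: 40% × 1693 = 677.2 kcal; carbohydrate: 1015.8 kcal.
Fat: 677.2 kcal ÷ 9 kcal/g = 75.2444 g.

75 g/day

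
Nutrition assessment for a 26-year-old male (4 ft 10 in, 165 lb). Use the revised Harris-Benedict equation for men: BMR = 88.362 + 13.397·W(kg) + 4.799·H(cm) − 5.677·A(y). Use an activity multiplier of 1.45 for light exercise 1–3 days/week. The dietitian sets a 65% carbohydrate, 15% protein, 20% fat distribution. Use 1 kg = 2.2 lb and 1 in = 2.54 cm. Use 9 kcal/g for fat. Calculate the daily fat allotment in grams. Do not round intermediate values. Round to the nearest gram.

53 g/day

Convert to metric: weight = 165 ÷ 2.2 = 75 kg; height = (4×12 + 10) × 2.54 = 58 × 2.54 = 147.32 cm.
Harris-Benedict: BMR = 88.362 + 13.397(75) + 4.799(147.32) − 5.677(26) = 1652.5237 kcal/day.
TEE = 1652.5237 × 1.45 = 2396.1593 kcal/day.
Fat energy = 20% × 2396.1593 = 479.2319 kcal.
Fat = 479.2319 ÷ 9 kcal/g = 53.248 g.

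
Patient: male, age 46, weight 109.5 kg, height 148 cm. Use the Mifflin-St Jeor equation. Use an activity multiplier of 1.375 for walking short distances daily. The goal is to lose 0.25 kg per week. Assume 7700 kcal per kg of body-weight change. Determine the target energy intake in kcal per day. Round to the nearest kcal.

2193 kcal per day

Mifflin-St Jeor (male): BMR = 10(109.5) + 6.25(148) − 5(46) + 5 = 1095 + 925 − 230 + 5 = 1795 kcal/day.
TEE = 1795 × 1.375 = 2468.125 kcal/day.
Required daily deficit = 0.25 × 7700 ÷ 7 = 275 kcal/day.
Target intake = 2468.125 − 275 = 2193.125 kcal/day.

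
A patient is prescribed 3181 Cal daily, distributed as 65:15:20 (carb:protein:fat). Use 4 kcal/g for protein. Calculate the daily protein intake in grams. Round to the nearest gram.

119 g/day

Protein energy = 15% × 3181 = 477.15 kcal.
At 4 kcal/g: 477.15 ÷ 4 = 119.2875 g.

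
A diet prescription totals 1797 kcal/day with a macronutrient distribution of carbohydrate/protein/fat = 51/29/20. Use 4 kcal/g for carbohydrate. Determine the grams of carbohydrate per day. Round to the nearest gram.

229 g/day

Carbohydrate energy = 51% × 1797 = 916.47 kcal.
At 4 kcal/g: 916.47 ÷ 4 = 229.1175 g.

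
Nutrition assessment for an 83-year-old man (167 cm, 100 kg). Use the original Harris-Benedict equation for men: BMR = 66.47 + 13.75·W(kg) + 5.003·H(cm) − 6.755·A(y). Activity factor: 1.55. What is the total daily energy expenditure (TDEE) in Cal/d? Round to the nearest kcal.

2660 Cal/d

Harris-Benedict: BMR = 66.47 + 13.75(100) + 5.003(167) − 6.755(83) = 1716.306 kcal/day.
TEE = BMR × activity factor = 1716.306 × 1.55 = 2660.2743 kcal/day.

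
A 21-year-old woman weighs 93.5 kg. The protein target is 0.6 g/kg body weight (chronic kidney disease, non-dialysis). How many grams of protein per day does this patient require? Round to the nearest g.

56 g/day

Protein = 0.6 g/kg × 93.5 kg = 56.1 g/day.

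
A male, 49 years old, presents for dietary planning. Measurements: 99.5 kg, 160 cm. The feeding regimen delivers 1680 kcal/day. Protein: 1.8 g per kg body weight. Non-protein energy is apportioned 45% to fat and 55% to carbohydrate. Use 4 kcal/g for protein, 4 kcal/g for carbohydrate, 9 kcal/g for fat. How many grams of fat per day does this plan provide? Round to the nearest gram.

48 g/day

Protein = 1.8 × 99.5 = 179.1 g → 179.1 × 4 = 716.4 kcal.
Non-protein calories = 1680 − 716.4 = 963.6 kcal.
Fat: 45% × 963.6 = 433.62 kcal; carbohydrate: 529.98 kcal.
Fat: 433.62 kcal ÷ 9 kcal/g = 48.18 g.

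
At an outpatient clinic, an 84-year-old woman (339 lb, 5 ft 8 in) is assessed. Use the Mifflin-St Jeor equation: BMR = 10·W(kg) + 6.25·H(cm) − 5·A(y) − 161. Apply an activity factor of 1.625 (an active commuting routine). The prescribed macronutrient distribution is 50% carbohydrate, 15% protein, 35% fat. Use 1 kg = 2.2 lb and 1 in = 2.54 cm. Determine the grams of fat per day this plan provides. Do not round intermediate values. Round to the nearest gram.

Convert to metric: weight = 339 ÷ 2.2 = 154.0909 kg; height = (5×12 + 8) × 2.54 = 68 × 2.54 = 172.72 cm.
Mifflin-St Jeor (female): BMR = 10(154.0909) + 6.25(172.72) − 5(84) − 161 = 1540.9091 + 1079.5 − 420 − 161 = 2039.4091 kcal/day.
TEE = 2039.4091 × 1.625 = 3314.0398 kcal/day.
Fat energy = 35% × 3314.0398 = 1159.9139 kcal.
Fat = 1159.9139 ÷ 9 kcal/g = 128.8793 g.

129 g/day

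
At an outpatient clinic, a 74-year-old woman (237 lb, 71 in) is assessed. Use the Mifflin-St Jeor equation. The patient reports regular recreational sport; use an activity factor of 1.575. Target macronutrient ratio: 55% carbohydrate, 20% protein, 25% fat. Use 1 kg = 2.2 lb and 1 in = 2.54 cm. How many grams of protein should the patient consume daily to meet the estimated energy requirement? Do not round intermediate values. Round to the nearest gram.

Convert to metric: weight = 237 ÷ 2.2 = 107.7273 kg; height = 71 × 2.54 = 180.34 cm.
Mifflin-St Jeor (female): BMR = 10(107.7273) + 6.25(180.34) − 5(74) − 161 = 1077.2727 + 1127.125 − 370 − 161 = 1673.3977 kcal/day.
TEE = 1673.3977 × 1.575 = 2635.6014 kcal/day.
Protein energy = 20% × 2635.6014 = 527.1203 kcal.
Protein = 527.1203 ÷ 4 kcal/g = 131.7801 g.

132 g/day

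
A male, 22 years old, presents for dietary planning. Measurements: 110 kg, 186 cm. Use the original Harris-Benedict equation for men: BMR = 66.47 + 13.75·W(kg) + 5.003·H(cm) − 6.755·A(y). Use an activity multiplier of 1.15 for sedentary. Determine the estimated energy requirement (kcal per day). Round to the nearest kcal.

Harris-Benedict: BMR = 66.47 + 13.75(110) + 5.003(186) − 6.755(22) = 2360.918 kcal/day.
TEE = BMR × activity factor = 2360.918 × 1.15 = 2715.0557 kcal/day.

2715 kcal per day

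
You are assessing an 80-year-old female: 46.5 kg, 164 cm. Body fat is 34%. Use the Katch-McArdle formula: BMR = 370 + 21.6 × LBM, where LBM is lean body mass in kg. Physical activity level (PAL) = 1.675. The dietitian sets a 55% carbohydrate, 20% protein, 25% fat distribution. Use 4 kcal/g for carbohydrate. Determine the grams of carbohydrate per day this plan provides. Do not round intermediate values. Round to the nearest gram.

238 g/day

LBM = 46.5 × (1 − 0.34) = 30.69 kg. Katch-McArdle: BMR = 370 + 21.6 × 30.69 = 1032.904 kcal/day.
TEE = 1032.904 × 1.675 = 1730.1142 kcal/day.
Carbohydrate energy = 55% × 1730.1142 = 951.5628 kcal.
Carbohydrate = 951.5628 ÷ 4 kcal/g = 237.8907 g.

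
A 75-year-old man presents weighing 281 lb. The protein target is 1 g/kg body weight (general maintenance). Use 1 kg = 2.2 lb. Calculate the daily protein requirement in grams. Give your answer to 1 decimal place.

Weight in kg = 281 ÷ 2.2 = 127.7273 kg.
Protein = 1 g/kg × 127.7273 kg = 127.7273 g/day.

127.7 g/day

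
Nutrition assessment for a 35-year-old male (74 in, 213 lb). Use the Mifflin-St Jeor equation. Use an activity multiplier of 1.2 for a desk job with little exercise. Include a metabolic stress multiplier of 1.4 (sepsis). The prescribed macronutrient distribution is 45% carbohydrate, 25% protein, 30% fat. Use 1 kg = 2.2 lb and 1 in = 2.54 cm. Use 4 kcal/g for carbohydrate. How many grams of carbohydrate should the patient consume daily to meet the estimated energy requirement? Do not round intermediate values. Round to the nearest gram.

373 g/day

Convert to metric: weight = 213 ÷ 2.2 = 96.8182 kg; height = 74 × 2.54 = 187.96 cm.
Mifflin-St Jeor (male): BMR = 10(96.8182) + 6.25(187.96) − 5(35) + 5 = 968.1818 + 1174.75 − 175 + 5 = 1972.9318 kcal/day.
TEE = 1972.9318 × 1.2 = 2367.5182 kcal/day.
With stress factor 1.4: 2367.5182 × 1.4 = 3314.5255 kcal/day.
Carbohydrate energy = 45% × 3314.5255 = 1491.5365 kcal.
Carbohydrate = 1491.5365 ÷ 4 kcal/g = 372.8841 g.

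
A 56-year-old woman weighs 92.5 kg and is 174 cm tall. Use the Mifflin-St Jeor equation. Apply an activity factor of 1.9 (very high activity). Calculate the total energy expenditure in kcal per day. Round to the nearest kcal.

2986 kcal per day

Mifflin-St Jeor (female): BMR = 10(92.5) + 6.25(174) − 5(56) − 161 = 925 + 1087.5 − 280 − 161 = 1571.5 kcal/day.
TEE = BMR × activity factor = 1571.5 × 1.9 = 2985.85 kcal/day.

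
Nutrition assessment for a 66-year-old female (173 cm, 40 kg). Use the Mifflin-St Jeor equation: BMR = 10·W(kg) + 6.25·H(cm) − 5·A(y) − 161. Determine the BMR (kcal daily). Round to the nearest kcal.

990 kcal daily

Mifflin-St Jeor (female): BMR = 10(40) + 6.25(173) − 5(66) − 161 = 400 + 1081.25 − 330 − 161 = 990.25 kcal/day.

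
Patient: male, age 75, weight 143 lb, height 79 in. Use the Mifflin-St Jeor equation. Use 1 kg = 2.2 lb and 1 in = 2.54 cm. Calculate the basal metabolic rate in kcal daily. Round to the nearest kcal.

Convert to metric: weight = 143 ÷ 2.2 = 65 kg; height = 79 × 2.54 = 200.66 cm.
Mifflin-St Jeor (male): BMR = 10(65) + 6.25(200.66) − 5(75) + 5 = 650 + 1254.125 − 375 + 5 = 1534.125 kcal/day.

1534 kcal daily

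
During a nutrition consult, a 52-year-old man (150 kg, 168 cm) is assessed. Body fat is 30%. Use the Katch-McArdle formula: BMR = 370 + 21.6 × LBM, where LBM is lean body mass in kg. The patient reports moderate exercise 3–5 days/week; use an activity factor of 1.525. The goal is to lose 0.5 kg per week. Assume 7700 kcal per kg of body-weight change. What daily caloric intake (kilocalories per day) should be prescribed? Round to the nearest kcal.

LBM = 150 × (1 − 0.3) = 105 kg. Katch-McArdle: BMR = 370 + 21.6 × 105 = 2638 kcal/day.
TEE = 2638 × 1.525 = 4022.95 kcal/day.
Required daily deficit = 0.5 × 7700 ÷ 7 = 550 kcal/day.
Target intake = 4022.95 − 550 = 3472.95 kcal/day.

3473 kilocalories per day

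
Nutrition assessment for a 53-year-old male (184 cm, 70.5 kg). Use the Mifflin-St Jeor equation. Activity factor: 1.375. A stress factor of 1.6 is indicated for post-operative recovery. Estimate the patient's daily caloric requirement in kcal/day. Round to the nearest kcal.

3509 kcal/day

Mifflin-St Jeor (male): BMR = 10(70.5) + 6.25(184) − 5(53) + 5 = 705 + 1150 − 265 + 5 = 1595 kcal/day.
TEE = BMR × activity factor = 1595 × 1.375 = 2193.125 kcal/day.
Apply stress factor: 2193.125 × 1.6 = 3509 kcal/day.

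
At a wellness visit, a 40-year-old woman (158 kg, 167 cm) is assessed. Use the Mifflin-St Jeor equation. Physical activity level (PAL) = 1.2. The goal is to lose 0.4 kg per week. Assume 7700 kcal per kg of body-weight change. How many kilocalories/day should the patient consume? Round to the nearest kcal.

Mifflin-St Jeor (female): BMR = 10(158) + 6.25(167) − 5(40) − 161 = 1580 + 1043.75 − 200 − 161 = 2262.75 kcal/day.
TEE = 2262.75 × 1.2 = 2715.3 kcal/day.
Required daily deficit = 0.4 × 7700 ÷ 7 = 440 kcal/day.
Target intake = 2715.3 − 440 = 2275.3 kcal/day.

2275 kilocalories/day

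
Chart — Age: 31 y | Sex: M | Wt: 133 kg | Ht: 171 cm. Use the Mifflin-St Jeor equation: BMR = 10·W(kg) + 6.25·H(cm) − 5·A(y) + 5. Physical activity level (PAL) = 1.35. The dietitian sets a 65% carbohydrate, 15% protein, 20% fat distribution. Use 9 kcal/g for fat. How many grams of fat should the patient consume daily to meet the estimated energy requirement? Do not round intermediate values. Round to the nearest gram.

Mifflin-St Jeor (male): BMR = 10(133) + 6.25(171) − 5(31) + 5 = 1330 + 1068.75 − 155 + 5 = 2248.75 kcal/day.
TEE = 2248.75 × 1.35 = 3035.8125 kcal/day.
Fat energy = 20% × 3035.8125 = 607.1625 kcal.
Fat = 607.1625 ÷ 9 kcal/g = 67.4625 g.

67 g/day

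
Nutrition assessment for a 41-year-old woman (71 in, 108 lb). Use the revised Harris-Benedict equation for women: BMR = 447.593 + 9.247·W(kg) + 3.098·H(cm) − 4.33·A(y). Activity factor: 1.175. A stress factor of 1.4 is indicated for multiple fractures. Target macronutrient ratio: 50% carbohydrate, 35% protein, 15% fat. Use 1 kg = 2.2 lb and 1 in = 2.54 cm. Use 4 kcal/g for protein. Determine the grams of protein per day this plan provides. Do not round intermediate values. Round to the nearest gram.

Convert to metric: weight = 108 ÷ 2.2 = 49.0909 kg; height = 71 × 2.54 = 180.34 cm.
Harris-Benedict: BMR = 447.593 + 9.247(49.0909) + 3.098(180.34) − 4.33(41) = 1282.7 kcal/day.
TEE = 1282.7 × 1.175 = 1507.1724 kcal/day.
With stress factor 1.4: 1507.1724 × 1.4 = 2110.0414 kcal/day.
Protein energy = 35% × 2110.0414 = 738.5145 kcal.
Protein = 738.5145 ÷ 4 kcal/g = 184.6286 g.

185 g/day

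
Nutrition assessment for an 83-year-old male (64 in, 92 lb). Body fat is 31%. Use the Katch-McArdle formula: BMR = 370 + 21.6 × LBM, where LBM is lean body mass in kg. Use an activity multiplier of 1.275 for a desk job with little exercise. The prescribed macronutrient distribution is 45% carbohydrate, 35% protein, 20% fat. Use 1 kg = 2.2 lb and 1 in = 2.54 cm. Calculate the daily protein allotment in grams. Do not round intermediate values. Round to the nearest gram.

111 g/day

Convert to metric: weight = 92 ÷ 2.2 = 41.8182 kg; height = 64 × 2.54 = 162.56 cm.
LBM = 41.8182 × (1 − 0.31) = 28.8545 kg. Katch-McArdle: BMR = 370 + 21.6 × 28.8545 = 993.2582 kcal/day.
TEE = 993.2582 × 1.275 = 1266.4042 kcal/day.
Protein energy = 35% × 1266.4042 = 443.2415 kcal.
Protein = 443.2415 ÷ 4 kcal/g = 110.8104 g.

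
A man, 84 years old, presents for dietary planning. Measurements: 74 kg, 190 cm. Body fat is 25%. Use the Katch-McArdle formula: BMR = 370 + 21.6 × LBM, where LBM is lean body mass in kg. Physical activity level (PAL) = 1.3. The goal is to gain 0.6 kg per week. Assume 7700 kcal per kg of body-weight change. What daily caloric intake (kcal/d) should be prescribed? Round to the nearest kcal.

LBM = 74 × (1 − 0.25) = 55.5 kg. Katch-McArdle: BMR = 370 + 21.6 × 55.5 = 1568.8 kcal/day.
TEE = 1568.8 × 1.3 = 2039.44 kcal/day.
Required daily surplus = 0.6 × 7700 ÷ 7 = 660 kcal/day.
Target intake = 2039.44 + 660 = 2699.44 kcal/day.

2699 kcal/d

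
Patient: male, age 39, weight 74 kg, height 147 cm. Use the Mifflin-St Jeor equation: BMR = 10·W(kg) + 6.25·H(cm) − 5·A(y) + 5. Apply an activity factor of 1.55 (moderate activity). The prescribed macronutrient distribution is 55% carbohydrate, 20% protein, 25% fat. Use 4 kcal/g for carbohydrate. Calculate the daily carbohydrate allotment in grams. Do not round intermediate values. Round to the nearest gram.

Mifflin-St Jeor (male): BMR = 10(74) + 6.25(147) − 5(39) + 5 = 740 + 918.75 − 195 + 5 = 1468.75 kcal/day.
TEE = 1468.75 × 1.55 = 2276.5625 kcal/day.
Carbohydrate energy = 55% × 2276.5625 = 1252.1094 kcal.
Carbohydrate = 1252.1094 ÷ 4 kcal/g = 313.0273 g.

313 g/day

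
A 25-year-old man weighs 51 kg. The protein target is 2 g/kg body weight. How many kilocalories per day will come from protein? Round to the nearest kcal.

Protein = 2 g/kg × 51 kg = 102 g/day.
Protein energy = 102 g × 4 kcal/g = 408 kcal/day.

408 kcal/day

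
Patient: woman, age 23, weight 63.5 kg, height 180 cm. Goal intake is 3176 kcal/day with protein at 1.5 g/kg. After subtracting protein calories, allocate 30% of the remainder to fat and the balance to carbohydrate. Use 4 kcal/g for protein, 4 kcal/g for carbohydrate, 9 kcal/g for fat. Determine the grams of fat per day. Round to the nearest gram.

Protein = 1.5 × 63.5 = 95.25 g → 95.25 × 4 = 381 kcal.
Non-protein calories = 3176 − 381 = 2795 kcal.
Fat: 30% × 2795 = 838.5 kcal; carbohydrate: 1956.5 kcal.
Fat: 838.5 kcal ÷ 9 kcal/g = 93.1667 g.

93 g/day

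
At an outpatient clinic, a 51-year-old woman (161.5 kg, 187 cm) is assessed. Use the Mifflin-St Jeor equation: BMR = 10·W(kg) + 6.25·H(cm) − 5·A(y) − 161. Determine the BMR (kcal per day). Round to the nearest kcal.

2368 kcal per day

Mifflin-St Jeor (female): BMR = 10(161.5) + 6.25(187) − 5(51) − 161 = 1615 + 1168.75 − 255 − 161 = 2367.75 kcal/day.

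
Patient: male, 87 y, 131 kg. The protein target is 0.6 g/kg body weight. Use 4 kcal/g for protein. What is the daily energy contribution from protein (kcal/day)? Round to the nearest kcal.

314 kcal/day

Protein = 0.6 g/kg × 131 kg = 78.6 g/day.
Protein energy = 78.6 g × 4 kcal/g = 314.4 kcal/day.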